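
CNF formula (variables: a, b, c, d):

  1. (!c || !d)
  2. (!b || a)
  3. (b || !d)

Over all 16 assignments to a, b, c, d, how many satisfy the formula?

7

The models are:
  a=F b=F c=F d=F
  a=F b=F c=T d=F
  a=T b=F c=F d=F
  a=T b=F c=T d=F
  a=T b=T c=F d=F
  a=T b=T c=F d=T
  a=T b=T c=T d=F
Count: 7.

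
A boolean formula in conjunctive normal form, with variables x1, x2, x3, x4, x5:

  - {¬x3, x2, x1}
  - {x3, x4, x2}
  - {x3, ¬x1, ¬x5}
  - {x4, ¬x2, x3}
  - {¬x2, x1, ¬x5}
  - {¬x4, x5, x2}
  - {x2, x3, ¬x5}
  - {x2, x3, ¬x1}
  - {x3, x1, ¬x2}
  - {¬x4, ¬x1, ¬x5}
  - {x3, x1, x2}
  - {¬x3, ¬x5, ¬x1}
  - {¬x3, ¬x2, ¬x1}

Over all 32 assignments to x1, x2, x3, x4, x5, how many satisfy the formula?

4

Satisfying assignments:
  x1=0 x2=1 x3=1 x4=0 x5=0
  x1=0 x2=1 x3=1 x4=1 x5=0
  x1=1 x2=0 x3=1 x4=0 x5=0
  x1=1 x2=1 x3=0 x4=1 x5=0
Count: 4.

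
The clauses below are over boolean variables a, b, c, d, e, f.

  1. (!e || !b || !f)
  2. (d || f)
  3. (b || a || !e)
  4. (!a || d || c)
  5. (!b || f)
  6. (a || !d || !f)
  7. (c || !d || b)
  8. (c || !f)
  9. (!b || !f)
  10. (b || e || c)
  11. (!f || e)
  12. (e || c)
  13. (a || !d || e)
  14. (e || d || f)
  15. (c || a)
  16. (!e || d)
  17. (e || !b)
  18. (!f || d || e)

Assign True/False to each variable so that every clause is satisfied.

Pure literal: c appears only positively; assign c = True.
Set a = True and propagate.
Try b = False.
Branch on d: take d = True.
The remaining clauses are satisfied by e = False, f = False.

a=1  b=0  c=1  d=1  e=0  f=0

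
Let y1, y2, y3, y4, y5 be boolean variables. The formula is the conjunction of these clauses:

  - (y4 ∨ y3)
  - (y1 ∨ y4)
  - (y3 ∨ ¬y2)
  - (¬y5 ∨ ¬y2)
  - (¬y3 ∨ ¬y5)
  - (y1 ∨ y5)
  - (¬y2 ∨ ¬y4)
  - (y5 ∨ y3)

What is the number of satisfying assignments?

5

The models are:
  y1=F y2=F y3=F y4=T y5=T
  y1=T y2=F y3=F y4=T y5=T
  y1=T y2=F y3=T y4=F y5=F
  y1=T y2=F y3=T y4=T y5=F
  y1=T y2=T y3=T y4=F y5=F
That's 5 in total.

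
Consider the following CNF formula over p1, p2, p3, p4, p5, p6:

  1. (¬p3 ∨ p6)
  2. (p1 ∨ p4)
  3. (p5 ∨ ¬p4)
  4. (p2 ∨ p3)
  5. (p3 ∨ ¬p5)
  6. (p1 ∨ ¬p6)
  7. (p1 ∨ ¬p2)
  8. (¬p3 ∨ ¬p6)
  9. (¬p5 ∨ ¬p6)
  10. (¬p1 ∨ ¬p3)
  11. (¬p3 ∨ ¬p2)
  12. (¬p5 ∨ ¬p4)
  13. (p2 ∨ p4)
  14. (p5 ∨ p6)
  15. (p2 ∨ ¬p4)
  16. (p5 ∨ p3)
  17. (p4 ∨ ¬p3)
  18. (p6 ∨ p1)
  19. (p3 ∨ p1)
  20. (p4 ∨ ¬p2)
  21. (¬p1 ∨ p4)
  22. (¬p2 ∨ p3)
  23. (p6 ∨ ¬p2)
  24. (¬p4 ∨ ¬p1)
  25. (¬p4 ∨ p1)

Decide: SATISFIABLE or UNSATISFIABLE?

p3 = True:
  propagation gives p6=True; an empty clause results — contradiction.
p3 = False:
  propagation gives p2=True; an empty clause results — contradiction.
Every branch closes, so no satisfying assignment exists.

UNSATISFIABLE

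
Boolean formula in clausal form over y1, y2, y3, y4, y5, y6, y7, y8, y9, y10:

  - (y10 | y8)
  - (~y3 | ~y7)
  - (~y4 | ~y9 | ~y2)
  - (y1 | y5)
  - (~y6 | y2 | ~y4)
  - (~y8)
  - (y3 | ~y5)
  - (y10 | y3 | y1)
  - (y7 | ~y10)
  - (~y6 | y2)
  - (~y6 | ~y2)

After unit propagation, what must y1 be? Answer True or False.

True

Unit clause (~y8) sets y8 = False.
In (y8 | y10), y8 is now false; y10 must hold, so y10 = True.
(~y10 | y7): since y10 = True, the clause reduces to (y7). y7 = True.
(~y3 | ~y7) with y7 = True leaves only ~y3, so y3 = False.
(~y5 | y3) with y3 = False leaves only ~y5, so y5 = False.
From (y5 | y1) and y5 = False: y1 = True.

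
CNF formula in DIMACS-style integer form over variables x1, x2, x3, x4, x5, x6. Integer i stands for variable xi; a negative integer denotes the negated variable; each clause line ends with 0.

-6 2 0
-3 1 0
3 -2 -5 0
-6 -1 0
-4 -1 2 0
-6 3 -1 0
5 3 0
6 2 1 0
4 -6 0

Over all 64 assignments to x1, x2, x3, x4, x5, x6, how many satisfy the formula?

7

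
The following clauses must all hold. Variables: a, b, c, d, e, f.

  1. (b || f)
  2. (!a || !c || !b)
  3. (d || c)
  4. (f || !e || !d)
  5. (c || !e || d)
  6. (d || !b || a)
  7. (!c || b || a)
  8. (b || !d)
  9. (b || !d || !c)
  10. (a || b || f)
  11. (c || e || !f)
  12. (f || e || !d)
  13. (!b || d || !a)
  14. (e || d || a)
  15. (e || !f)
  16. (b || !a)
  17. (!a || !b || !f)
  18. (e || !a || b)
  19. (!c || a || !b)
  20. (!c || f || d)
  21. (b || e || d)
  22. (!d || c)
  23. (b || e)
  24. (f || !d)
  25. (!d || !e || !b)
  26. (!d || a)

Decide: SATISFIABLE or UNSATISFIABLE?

b = True:
  d = True:
    propagation gives c=True, a=False; an empty clause results — contradiction.
  d = False:
    propagation gives c=True, a=False; an empty clause results — contradiction.
b = False:
  propagation gives f=True, d=False, c=True, a=True; an empty clause results — contradiction.
Every branch closes, so no satisfying assignment exists.

UNSATISFIABLE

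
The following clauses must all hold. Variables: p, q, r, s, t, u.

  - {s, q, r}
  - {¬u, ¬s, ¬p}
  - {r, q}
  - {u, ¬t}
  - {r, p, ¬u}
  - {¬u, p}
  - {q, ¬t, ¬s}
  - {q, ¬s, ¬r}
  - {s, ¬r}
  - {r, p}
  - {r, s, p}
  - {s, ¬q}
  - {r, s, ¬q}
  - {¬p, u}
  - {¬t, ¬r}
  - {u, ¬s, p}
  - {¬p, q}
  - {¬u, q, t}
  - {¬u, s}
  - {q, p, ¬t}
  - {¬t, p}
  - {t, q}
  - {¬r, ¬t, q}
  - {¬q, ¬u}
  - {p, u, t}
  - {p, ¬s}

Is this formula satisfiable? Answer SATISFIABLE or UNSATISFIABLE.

p = True:
  propagation gives u=True, s=False; an empty clause results — contradiction.
p = False:
  propagation gives u=False, t=False; an empty clause results — contradiction.
Every branch closes, so no satisfying assignment exists.

UNSATISFIABLE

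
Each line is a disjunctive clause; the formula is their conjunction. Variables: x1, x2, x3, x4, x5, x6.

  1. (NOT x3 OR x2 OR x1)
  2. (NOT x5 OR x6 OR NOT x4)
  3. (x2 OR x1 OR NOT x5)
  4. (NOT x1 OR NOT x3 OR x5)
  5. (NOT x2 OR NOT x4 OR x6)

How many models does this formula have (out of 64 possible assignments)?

Case analysis on x1 and x2:
  x1=1, x2=1: 9 of the 16 assignments to (x3,x4,x5,x6) work.
  x1=1, x2=0: 10 of the 16 assignments to (x3,x4,x5,x6) work.
  x1=0, x2=1: x3, x5 free; 3 ways for (x4,x6) × 2^2 = 12.
  x1=0, x2=0: remaining (x3,x4,x5,x6) ∈ {(0,0,0,0); (0,0,0,1); (0,1,0,0); (0,1,0,1)} — 4.
Total: 9 + 10 + 12 + 4 = 35.

35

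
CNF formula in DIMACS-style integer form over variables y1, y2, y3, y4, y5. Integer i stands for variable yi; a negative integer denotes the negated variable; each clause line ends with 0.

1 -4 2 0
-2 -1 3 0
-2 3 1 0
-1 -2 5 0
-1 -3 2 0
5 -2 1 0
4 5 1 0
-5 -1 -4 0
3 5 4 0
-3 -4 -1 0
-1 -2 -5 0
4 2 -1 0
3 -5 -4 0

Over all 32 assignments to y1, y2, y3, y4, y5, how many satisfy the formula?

Satisfying assignments:
  y1=F y2=F y3=F y4=F y5=T
  y1=F y2=F y3=T y4=F y5=T
  y1=F y2=T y3=T y4=F y5=T
  y1=F y2=T y3=T y4=T y5=T
  y1=T y2=F y3=F y4=T y5=F
That's 5 in total.

5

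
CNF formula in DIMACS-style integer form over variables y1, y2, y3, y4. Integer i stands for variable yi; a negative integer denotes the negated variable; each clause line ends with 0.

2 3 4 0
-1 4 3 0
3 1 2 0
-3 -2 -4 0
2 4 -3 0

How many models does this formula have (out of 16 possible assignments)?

8

Split on y3, then y2.
  y3=T, y2=T: remaining (y1,y4) ∈ {(F,F); (T,F)} — 2.
  y3=T, y2=F: remaining (y1,y4) ∈ {(F,T); (T,T)} — 2.
  y3=F, y2=T: remaining (y1,y4) ∈ {(F,F); (F,T); (T,T)} — 3.
  y3=F, y2=F: remaining (y1,y4) ∈ {(T,T)} — 1.
Total: 2 + 2 + 3 + 1 = 8.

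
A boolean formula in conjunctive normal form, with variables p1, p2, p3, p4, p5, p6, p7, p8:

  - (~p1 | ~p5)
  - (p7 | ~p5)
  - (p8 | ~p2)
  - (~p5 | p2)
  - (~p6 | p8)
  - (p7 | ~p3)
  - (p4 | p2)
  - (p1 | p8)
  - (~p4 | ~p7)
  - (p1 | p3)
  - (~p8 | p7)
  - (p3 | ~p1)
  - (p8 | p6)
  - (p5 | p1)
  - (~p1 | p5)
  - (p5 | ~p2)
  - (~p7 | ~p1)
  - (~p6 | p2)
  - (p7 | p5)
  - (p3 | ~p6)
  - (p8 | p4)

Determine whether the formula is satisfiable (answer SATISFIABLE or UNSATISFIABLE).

Branch on p1: take p1 = False.
  then p8 is forced to True.
  then p3 is forced to True.
  then p7 is forced to True.
  then p4 is forced to False.
  then p2 is forced to True.
  then p5 is forced to True.
p6 is now unconstrained; take p6 = False.
Every clause has at least one true literal under this assignment.
So p1=F, p2=T, p3=T, p4=F, p5=T, p6=F, p7=T, p8=T is a satisfying assignment.

SATISFIABLE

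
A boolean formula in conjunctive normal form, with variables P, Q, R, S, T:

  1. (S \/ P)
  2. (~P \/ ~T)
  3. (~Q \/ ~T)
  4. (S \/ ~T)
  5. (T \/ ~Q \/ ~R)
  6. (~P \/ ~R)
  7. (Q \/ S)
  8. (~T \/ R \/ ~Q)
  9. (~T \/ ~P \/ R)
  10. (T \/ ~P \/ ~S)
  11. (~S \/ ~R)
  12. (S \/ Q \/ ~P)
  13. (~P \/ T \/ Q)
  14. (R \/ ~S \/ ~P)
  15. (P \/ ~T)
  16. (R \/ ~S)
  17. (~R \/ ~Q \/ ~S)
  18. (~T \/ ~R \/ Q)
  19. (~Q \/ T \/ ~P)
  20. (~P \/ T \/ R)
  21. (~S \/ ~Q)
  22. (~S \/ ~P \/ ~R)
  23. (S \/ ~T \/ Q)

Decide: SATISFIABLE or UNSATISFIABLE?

T = True:
  propagation gives P=False; an empty clause results — contradiction.
T = False:
  S = True:
    propagation gives P=False, R=False; an empty clause results — contradiction.
  S = False:
    propagation gives P=True, R=False; an empty clause results — contradiction.
Every branch closes, so no satisfying assignment exists.

UNSATISFIABLE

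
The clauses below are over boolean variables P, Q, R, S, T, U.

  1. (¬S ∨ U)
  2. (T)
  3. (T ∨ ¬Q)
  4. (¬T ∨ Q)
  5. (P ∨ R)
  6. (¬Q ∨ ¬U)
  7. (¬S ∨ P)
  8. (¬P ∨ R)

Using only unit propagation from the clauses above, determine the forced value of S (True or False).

False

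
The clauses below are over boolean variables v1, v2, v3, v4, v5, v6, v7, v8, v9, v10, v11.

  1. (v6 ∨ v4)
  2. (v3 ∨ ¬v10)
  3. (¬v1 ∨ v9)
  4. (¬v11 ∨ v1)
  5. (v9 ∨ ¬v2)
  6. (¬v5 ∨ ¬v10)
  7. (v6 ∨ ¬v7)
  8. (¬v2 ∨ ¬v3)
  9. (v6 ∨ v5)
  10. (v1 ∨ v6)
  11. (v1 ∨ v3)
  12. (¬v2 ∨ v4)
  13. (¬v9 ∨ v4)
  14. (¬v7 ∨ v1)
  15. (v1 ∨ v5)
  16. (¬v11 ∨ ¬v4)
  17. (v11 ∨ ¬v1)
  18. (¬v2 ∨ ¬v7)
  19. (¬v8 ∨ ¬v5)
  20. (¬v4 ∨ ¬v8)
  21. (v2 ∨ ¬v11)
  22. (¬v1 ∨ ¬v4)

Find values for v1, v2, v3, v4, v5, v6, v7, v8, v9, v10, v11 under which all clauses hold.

v1 = F, v2 = F, v3 = T, v4 = T, v5 = T, v6 = T, v7 = F, v8 = F, v9 = F, v10 = F, v11 = F

v6 occurs only positively in the remaining clauses — set v6 = True.
v7 occurs only negated in the remaining clauses — set v7 = False.
Branch on v1: take v1 = False.
  then v11 is forced to False.
  then v3 is forced to True.
  then v2 is forced to False.
  then v5 is forced to True.
  then v10 is forced to False.
  then v8 is forced to False.
Branch on v4: take v4 = True.
v9 is now unconstrained; take v9 = False.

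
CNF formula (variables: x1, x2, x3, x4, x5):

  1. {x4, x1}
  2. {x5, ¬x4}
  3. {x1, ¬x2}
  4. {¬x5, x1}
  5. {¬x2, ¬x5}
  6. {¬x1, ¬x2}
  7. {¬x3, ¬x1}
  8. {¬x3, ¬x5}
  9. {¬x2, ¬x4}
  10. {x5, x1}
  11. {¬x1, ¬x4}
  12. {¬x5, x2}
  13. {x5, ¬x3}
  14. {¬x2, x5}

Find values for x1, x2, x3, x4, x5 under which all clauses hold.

x1=T  x2=F  x3=F  x4=F  x5=F

x3 occurs only negated in the remaining clauses — set x3 = False.
Try x1 = True.
  then x2 is forced to False.
  then x4 is forced to False.
  then x5 is forced to False.
Every clause has at least one true literal under this assignment.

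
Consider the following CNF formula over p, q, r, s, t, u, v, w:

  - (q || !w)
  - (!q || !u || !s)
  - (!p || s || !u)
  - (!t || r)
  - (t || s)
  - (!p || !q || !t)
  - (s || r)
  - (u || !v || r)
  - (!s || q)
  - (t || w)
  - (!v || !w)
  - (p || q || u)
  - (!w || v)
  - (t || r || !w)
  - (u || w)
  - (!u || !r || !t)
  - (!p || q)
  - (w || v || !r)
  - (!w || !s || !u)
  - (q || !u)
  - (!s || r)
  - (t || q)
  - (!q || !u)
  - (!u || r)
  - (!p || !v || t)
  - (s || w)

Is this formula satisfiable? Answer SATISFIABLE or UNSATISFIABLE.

UNSATISFIABLE

u = True:
  propagation gives q=True; an empty clause results — contradiction.
u = False:
  propagation gives w=True, q=True, v=False; an empty clause results — contradiction.
Every branch closes, so no satisfying assignment exists.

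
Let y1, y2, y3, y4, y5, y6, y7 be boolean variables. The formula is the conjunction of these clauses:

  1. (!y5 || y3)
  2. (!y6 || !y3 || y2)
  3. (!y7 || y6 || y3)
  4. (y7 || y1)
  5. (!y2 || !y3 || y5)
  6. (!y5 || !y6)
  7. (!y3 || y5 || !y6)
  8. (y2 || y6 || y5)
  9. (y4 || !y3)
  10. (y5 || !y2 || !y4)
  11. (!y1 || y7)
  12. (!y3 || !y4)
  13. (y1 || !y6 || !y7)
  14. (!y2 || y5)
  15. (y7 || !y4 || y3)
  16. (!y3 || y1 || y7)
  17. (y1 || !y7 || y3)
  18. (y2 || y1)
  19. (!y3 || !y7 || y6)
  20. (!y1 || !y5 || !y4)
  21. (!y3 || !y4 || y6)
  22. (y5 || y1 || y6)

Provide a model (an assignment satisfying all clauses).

Branch on y1: take y1 = True.
  then y7 is forced to True.
Set y2 = False and propagate.
Branch on y3: take y3 = False.
  then y5 is forced to False.
  then y6 is forced to True.
y4 is now unconstrained; take y4 = False.
Every clause has at least one true literal under this assignment.
Check each clause:
  1. (y3 || !y5) — !y5 is true.
  2. (!y3 || y2 || !y6) — !y3 is true.
  3. (!y7 || y3 || y6) — y6 is true.
  4. (y7 || y1) — y1 is true.
  5. (y5 || !y2 || !y3) — !y3 is true.
  6. (!y6 || !y5) — !y5 is true.
  7. (!y3 || !y6 || y5) — !y3 is true.
  8. (y5 || y2 || y6) — y6 is true.
  9. (y4 || !y3) — !y3 is true.
  10. (!y2 || !y4 || y5) — !y4 is true.
  11. (y7 || !y1) — y7 is true.
  12. (!y4 || !y3) — !y4 is true.
  13. (!y6 || y1 || !y7) — y1 is true.
  14. (!y2 || y5) — !y2 is true.
  15. (!y4 || y3 || y7) — !y4 is true.
  16. (!y3 || y1 || y7) — y1 is true.
  17. (!y7 || y3 || y1) — y1 is true.
  18. (y1 || y2) — y1 is true.
  19. (!y7 || y6 || !y3) — !y3 is true.
  20. (!y5 || !y1 || !y4) — !y5 is true.
  21. (!y3 || y6 || !y4) — !y4 is true.
  22. (y6 || y1 || y5) — y1 is true.

y1=T, y2=F, y3=F, y4=F, y5=F, y6=T, y7=T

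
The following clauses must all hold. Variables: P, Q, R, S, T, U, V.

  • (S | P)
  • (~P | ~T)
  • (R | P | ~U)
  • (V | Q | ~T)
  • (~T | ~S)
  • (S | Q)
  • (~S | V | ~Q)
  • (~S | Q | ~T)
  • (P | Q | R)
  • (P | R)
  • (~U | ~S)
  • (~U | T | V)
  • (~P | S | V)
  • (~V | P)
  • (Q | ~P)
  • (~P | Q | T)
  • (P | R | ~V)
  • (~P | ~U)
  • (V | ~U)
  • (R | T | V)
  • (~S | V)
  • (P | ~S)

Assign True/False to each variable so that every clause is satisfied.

P = True  Q = True  R = True  S = True  T = False  U = False  V = True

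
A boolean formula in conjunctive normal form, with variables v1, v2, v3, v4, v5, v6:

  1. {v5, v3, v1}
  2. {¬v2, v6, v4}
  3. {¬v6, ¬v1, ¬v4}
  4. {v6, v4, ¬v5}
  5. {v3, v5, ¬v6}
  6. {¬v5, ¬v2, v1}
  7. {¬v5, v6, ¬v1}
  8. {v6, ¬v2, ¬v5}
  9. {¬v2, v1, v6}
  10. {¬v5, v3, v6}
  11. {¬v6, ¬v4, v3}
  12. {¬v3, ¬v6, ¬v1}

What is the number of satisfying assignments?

18

Case analysis on v6 and v5:
  v6=1, v5=1: 5 of the 16 assignments to (v1,v2,v3,v4) work.
  v6=1, v5=0: remaining (v1,v2,v3,v4) ∈ {(0,0,1,0); (0,0,1,1); (0,1,1,0); (0,1,1,1)} — 4.
  v6=0, v5=1: remaining (v1,v2,v3,v4) ∈ {(0,0,1,1)} — 1.
  v6=0, v5=0: 8 of the 16 assignments to (v1,v2,v3,v4) work.
Total: 5 + 4 + 1 + 8 = 18.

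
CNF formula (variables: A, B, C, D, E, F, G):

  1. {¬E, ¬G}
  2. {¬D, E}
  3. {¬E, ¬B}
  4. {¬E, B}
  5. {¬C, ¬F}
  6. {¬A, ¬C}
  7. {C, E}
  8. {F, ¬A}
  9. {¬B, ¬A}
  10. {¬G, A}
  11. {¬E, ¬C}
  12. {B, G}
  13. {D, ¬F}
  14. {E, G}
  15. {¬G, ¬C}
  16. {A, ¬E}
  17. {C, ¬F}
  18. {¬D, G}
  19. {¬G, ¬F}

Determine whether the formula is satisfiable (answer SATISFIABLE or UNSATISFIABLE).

UNSATISFIABLE

E = True:
  propagation gives G=False, B=False; an empty clause results — contradiction.
E = False:
  propagation gives D=False, C=True, F=False, A=False; an empty clause results — contradiction.
Every branch closes, so no satisfying assignment exists.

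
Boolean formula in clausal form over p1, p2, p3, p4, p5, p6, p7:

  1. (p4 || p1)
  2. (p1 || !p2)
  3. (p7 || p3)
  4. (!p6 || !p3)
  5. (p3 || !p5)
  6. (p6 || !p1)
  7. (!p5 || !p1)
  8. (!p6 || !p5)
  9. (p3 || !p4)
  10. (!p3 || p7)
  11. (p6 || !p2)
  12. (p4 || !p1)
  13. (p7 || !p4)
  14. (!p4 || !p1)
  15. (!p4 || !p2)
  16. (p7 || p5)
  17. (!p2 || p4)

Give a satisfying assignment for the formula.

p1 = 0, p2 = 0, p3 = 1, p4 = 1, p5 = 0, p6 = 0, p7 = 1

p2 occurs only negated in the remaining clauses — set p2 = False.
p7 occurs only positively in the remaining clauses — set p7 = True.
Branch on p1: take p1 = False.
  then p4 is forced to True.
  then p3 is forced to True.
  then p6 is forced to False.
p5 is now unconstrained; take p5 = False.
Check each clause:
  1. (p4 || p1) — p4 is true.
  2. (p1 || !p2) — !p2 is true.
  3. (p7 || p3) — p3 is true.
  4. (!p6 || !p3) — !p6 is true.
  5. (!p5 || p3) — p3 is true.
  6. (p6 || !p1) — !p1 is true.
  7. (!p1 || !p5) — !p5 is true.
  8. (!p6 || !p5) — !p6 is true.
  9. (p3 || !p4) — p3 is true.
  10. (!p3 || p7) — p7 is true.
  11. (p6 || !p2) — !p2 is true.
  12. (!p1 || p4) — p4 is true.
  13. (!p4 || p7) — p7 is true.
  14. (!p1 || !p4) — !p1 is true.
  15. (!p2 || !p4) — !p2 is true.
  16. (p7 || p5) — p7 is true.
  17. (p4 || !p2) — p4 is true.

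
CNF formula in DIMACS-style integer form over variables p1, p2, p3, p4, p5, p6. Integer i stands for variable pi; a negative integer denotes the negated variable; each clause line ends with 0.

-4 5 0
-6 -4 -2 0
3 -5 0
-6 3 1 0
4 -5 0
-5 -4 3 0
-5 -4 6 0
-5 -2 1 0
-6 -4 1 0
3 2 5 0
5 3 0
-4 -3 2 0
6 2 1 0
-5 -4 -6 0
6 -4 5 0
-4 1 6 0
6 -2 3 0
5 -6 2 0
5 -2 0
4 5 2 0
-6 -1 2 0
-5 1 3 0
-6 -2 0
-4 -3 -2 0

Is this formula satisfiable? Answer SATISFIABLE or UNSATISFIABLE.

UNSATISFIABLE

p5 = True:
  propagation gives p3=True, p4=True, p6=True; an empty clause results — contradiction.
p5 = False:
  propagation gives p4=False, p3=True, p2=False; an empty clause results — contradiction.
Every branch closes, so no satisfying assignment exists.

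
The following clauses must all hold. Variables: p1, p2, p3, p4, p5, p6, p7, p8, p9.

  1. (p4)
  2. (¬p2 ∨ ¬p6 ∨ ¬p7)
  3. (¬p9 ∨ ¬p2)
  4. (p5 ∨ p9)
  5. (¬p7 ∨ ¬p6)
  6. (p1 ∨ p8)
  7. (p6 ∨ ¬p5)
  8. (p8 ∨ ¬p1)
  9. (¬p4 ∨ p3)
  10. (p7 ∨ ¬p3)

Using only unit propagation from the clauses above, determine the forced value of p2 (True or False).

Unit clause (p4) sets p4 = True.
(p3 ∨ ¬p4) with p4 = True leaves only p3, so p3 = True.
(p7 ∨ ¬p3): since p3 = True, the clause reduces to (p7). p7 = True.
(¬p7 ∨ ¬p6) with p7 = True leaves only ¬p6, so p6 = False.
From (p6 ∨ ¬p5) and p6 = False: p5 = False.
From (p5 ∨ p9) and p5 = False: p9 = True.
(¬p2 ∨ ¬p9) with p9 = True leaves only ¬p2, so p2 = False.

False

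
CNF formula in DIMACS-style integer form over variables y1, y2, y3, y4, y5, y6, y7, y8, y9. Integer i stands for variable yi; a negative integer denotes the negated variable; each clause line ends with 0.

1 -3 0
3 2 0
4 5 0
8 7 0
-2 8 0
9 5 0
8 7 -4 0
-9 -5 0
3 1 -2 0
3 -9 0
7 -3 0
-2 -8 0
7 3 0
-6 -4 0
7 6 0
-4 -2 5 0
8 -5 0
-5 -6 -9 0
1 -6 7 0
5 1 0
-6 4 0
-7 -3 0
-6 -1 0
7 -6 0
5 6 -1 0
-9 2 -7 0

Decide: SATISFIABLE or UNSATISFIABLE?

UNSATISFIABLE

y7 = True:
  propagation gives y3=False, y2=True, y8=True; an empty clause results — contradiction.
y7 = False:
  propagation gives y8=True, y3=False; an empty clause results — contradiction.
Every branch closes, so no satisfying assignment exists.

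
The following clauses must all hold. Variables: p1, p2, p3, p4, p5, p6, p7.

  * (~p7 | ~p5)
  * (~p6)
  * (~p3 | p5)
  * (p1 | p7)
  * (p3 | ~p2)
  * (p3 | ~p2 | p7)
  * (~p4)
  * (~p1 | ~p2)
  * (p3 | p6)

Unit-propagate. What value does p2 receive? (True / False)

False

(~p6) is a unit clause: p6 = False.
Unit clause (~p4) sets p4 = False.
(p3 | p6) with p6 = False leaves only p3, so p3 = True.
(p5 | ~p3) with p3 = True leaves only p5, so p5 = True.
(~p5 | ~p7) with p5 = True leaves only ~p7, so p7 = False.
(p7 | p1) with p7 = False leaves only p1, so p1 = True.
(~p1 | ~p2): since p1 = True, the clause reduces to (~p2). p2 = False.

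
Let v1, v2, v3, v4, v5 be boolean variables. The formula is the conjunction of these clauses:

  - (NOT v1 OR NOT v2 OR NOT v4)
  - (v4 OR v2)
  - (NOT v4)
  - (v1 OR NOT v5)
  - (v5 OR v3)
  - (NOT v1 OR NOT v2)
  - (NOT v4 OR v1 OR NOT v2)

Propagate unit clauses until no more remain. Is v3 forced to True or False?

True

(NOT v4) is a unit clause: v4 = False.
In (v2 OR v4), v4 is now false; v2 must hold, so v2 = True.
In (NOT v1 OR NOT v2), NOT v2 is now false; NOT v1 must hold, so v1 = False.
(NOT v5 OR v1): since v1 = False, the clause reduces to (NOT v5). v5 = False.
In (v3 OR v5), v5 is now false; v3 must hold, so v3 = True.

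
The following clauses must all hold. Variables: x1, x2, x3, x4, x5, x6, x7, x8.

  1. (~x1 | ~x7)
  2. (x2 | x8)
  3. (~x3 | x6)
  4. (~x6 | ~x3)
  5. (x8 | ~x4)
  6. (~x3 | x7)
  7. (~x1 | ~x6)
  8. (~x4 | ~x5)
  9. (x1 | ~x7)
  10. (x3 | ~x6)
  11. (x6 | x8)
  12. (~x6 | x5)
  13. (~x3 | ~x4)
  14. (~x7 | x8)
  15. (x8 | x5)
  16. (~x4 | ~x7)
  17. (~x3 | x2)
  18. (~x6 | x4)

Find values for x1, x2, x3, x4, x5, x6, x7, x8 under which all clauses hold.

x1=T, x2=F, x3=F, x4=F, x5=F, x6=F, x7=F, x8=T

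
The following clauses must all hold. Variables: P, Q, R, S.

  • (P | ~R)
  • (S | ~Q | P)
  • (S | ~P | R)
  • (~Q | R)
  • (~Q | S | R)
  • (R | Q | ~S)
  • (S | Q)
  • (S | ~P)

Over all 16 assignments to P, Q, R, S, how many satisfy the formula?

Satisfying assignments:
  P=1 Q=0 R=1 S=1
  P=1 Q=1 R=1 S=1
Count: 2.

2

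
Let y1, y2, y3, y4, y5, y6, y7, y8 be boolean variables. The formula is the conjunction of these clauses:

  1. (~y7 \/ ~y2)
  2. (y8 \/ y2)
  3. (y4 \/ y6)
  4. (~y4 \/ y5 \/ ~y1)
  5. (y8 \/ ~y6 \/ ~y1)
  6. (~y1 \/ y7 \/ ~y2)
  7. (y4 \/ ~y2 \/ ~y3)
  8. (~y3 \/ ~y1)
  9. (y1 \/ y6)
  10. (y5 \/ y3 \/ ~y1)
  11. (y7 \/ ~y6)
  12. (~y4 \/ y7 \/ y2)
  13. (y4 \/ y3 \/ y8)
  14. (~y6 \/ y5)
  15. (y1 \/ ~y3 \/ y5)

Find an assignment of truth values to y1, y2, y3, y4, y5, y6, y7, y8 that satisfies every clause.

y1 = F  y2 = F  y3 = F  y4 = F  y5 = T  y6 = T  y7 = T  y8 = T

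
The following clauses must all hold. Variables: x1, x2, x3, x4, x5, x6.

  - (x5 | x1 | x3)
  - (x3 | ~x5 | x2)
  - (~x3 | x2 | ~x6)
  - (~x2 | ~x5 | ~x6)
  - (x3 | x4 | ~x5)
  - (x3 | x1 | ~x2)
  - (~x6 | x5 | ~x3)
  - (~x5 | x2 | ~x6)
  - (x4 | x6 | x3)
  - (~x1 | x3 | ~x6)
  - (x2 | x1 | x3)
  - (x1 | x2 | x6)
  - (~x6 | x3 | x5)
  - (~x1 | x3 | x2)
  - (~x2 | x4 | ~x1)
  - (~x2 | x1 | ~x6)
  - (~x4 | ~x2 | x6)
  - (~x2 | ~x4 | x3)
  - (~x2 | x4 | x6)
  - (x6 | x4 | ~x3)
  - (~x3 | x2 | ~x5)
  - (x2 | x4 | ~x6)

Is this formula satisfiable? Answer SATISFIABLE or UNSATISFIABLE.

SATISFIABLE

Set x1 = True and propagate.
Try x2 = False.
  then x3 is forced to True.
  then x6 is forced to False.
  then x4 is forced to True.
  then x5 is forced to False.
So x1 = True, x2 = False, x3 = True, x4 = True, x5 = False, x6 = False is a satisfying assignment.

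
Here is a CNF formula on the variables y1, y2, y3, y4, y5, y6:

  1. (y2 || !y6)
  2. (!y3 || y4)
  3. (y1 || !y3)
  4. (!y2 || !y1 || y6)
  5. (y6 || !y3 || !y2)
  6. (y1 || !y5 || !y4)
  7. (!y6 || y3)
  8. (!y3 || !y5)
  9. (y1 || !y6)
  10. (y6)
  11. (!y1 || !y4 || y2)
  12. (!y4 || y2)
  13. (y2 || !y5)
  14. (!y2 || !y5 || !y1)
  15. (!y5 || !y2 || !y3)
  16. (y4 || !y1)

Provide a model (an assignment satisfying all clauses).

Unit propagation: (y6) forces y6 = True.
Unit propagation: (y2) forces y2 = True.
The clause (y3) is unit: y3 must be True.
(y4) is a unit clause, so y4 = True.
Unit propagation: (y1) forces y1 = True.
(!y5) is a unit clause, so y5 = False.
Every clause has at least one true literal under this assignment.

y1=T, y2=T, y3=T, y4=T, y5=F, y6=T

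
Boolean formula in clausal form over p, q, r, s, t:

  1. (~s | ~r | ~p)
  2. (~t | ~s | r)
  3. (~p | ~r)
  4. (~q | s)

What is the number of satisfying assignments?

Split on r, then s.
  r=T, s=T: remaining (p,q,t) ∈ {(F,F,F); (F,F,T); (F,T,F); (F,T,T)} — 4.
  r=T, s=F: remaining (p,q,t) ∈ {(F,F,F); (F,F,T)} — 2.
  r=F, s=T: remaining (p,q,t) ∈ {(F,F,F); (F,T,F); (T,F,F); (T,T,F)} — 4.
  r=F, s=F: remaining (p,q,t) ∈ {(F,F,F); (F,F,T); (T,F,F); (T,F,T)} — 4.
Total: 4 + 2 + 4 + 4 = 14.

14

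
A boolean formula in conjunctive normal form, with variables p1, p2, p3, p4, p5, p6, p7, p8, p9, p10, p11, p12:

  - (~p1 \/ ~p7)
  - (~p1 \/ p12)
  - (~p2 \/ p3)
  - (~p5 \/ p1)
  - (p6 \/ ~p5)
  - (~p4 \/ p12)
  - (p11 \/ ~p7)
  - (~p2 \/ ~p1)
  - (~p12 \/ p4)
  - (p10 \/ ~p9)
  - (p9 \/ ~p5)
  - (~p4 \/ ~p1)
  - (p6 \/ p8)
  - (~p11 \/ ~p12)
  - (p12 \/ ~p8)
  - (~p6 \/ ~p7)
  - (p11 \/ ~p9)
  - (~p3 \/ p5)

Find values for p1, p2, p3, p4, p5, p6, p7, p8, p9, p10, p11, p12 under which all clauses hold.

p2 occurs only negated in the remaining clauses — set p2 = False.
Pure literal: p7 appears only negated; assign p7 = False.
Set p1 = False and propagate.
  then p5 is forced to False.
  then p3 is forced to False.
For the remaining variables, p4 = False, p6 = True, p8 = False, p9 = False, p10 = True, p11 = True, p12 = False works.
Every clause has at least one true literal under this assignment.

p1=False  p2=False  p3=False  p4=False  p5=False  p6=True  p7=False  p8=False  p9=False  p10=True  p11=True  p12=False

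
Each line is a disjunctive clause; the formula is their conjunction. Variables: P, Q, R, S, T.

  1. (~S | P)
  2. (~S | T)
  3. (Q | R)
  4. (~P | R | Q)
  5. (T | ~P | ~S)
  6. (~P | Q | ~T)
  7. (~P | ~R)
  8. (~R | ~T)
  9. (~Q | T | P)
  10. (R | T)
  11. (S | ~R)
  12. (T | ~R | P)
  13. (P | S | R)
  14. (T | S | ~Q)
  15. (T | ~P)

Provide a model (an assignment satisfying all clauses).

P=T, Q=T, R=F, S=T, T=T

Check each clause:
  1. (~S | P) — P is true.
  2. (T | ~S) — T is true.
  3. (Q | R) — Q is true.
  4. (~P | Q | R) — Q is true.
  5. (~S | ~P | T) — T is true.
  6. (Q | ~P | ~T) — Q is true.
  7. (~R | ~P) — ~R is true.
  8. (~T | ~R) — ~R is true.
  9. (T | ~Q | P) — P is true.
  10. (T | R) — T is true.
  11. (~R | S) — S is true.
  12. (P | ~R | T) — P is true.
  13. (S | P | R) — P is true.
  14. (T | ~Q | S) — S is true.
  15. (T | ~P) — T is true.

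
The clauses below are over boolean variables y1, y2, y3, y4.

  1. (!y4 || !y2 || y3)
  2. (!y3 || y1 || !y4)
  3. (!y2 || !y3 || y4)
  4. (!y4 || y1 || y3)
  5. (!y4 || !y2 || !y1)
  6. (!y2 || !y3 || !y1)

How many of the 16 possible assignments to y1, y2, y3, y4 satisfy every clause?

8

The models are:
  y1=F y2=F y3=F y4=F
  y1=F y2=F y3=T y4=F
  y1=F y2=T y3=F y4=F
  y1=T y2=F y3=F y4=F
  y1=T y2=F y3=F y4=T
  y1=T y2=F y3=T y4=F
  y1=T y2=F y3=T y4=T
  y1=T y2=T y3=F y4=F
Count: 8.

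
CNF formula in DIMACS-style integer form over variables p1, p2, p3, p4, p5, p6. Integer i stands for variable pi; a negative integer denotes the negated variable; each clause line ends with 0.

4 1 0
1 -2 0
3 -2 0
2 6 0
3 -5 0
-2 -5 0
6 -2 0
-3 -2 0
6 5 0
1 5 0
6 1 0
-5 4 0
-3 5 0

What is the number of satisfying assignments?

Satisfying assignments:
  p1=0 p2=0 p3=1 p4=1 p5=1 p6=1
  p1=1 p2=0 p3=0 p4=0 p5=0 p6=1
  p1=1 p2=0 p3=0 p4=1 p5=0 p6=1
  p1=1 p2=0 p3=1 p4=1 p5=1 p6=1
That's 4 in total.

4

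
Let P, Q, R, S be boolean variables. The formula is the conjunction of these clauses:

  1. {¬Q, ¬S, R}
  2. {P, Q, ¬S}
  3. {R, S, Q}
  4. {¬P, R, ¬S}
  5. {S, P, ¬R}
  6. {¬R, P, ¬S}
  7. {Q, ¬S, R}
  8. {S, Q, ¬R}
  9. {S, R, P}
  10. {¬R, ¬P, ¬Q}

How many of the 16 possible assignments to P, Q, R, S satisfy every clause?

Satisfying assignments:
  P=1 Q=0 R=1 S=1
  P=1 Q=1 R=0 S=0
That's 2 in total.

2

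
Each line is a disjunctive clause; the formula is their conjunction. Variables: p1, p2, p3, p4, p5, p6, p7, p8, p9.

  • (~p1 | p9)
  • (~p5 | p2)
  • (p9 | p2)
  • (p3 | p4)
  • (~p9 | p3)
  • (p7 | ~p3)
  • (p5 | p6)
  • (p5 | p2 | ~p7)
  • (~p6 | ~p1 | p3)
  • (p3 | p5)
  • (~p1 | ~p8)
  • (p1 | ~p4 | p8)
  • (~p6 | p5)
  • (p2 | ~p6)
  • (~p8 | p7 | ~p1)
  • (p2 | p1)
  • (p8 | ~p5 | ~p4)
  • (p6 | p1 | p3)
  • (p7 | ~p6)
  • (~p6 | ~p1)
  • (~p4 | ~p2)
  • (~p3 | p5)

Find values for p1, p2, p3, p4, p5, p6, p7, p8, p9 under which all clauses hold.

Try p1 = False.
  then p2 is forced to True.
  then p4 is forced to False.
  then p3 is forced to True.
  then p7 is forced to True.
  then p5 is forced to True.
p6, p8, p9 are now unconstrained; take p6 = True, p8 = True, p9 = False.
Every clause has at least one true literal under this assignment.
Check each clause:
  1. (~p1 | p9) — ~p1 is true.
  2. (~p5 | p2) — p2 is true.
  3. (p9 | p2) — p2 is true.
  4. (p4 | p3) — p3 is true.
  5. (p3 | ~p9) — p3 is true.
  6. (p7 | ~p3) — p7 is true.
  7. (p6 | p5) — p5 is true.
  8. (~p7 | p5 | p2) — p2 is true.
  9. (~p1 | p3 | ~p6) — p3 is true.
  10. (p3 | p5) — p3 is true.
  11. (~p8 | ~p1) — ~p1 is true.
  12. (p1 | p8 | ~p4) — p8 is true.
  13. (~p6 | p5) — p5 is true.
  14. (~p6 | p2) — p2 is true.
  15. (~p1 | ~p8 | p7) — ~p1 is true.
  16. (p1 | p2) — p2 is true.
  17. (p8 | ~p4 | ~p5) — p8 is true.
  18. (p6 | p3 | p1) — p3 is true.
  19. (~p6 | p7) — p7 is true.
  20. (~p1 | ~p6) — ~p1 is true.
  21. (~p2 | ~p4) — ~p4 is true.
  22. (~p3 | p5) — p5 is true.

p1 = F, p2 = T, p3 = T, p4 = F, p5 = T, p6 = T, p7 = T, p8 = T, p9 = F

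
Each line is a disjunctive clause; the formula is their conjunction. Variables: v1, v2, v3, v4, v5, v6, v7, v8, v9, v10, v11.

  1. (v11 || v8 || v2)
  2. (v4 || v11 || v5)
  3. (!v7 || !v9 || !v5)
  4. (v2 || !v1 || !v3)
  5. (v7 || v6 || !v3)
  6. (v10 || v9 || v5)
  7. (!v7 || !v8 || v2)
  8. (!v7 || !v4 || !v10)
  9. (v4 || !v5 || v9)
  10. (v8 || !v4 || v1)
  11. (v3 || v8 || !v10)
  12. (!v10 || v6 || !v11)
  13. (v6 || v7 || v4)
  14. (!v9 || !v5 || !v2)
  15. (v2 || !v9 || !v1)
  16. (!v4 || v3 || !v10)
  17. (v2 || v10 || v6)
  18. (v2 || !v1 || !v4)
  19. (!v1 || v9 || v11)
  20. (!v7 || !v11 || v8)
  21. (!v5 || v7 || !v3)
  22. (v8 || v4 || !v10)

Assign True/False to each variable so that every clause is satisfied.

v1=T  v2=T  v3=T  v4=T  v5=F  v6=T  v7=F  v8=F  v9=T  v10=T  v11=T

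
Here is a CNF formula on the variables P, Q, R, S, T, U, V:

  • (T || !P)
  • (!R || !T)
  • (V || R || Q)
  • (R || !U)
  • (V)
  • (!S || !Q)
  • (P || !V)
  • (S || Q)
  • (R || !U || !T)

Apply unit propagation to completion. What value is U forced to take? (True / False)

False

(V) stands alone — V = True.
From (!V || P) and V = True: P = True.
(!P || T) with P = True leaves only T, so T = True.
From (!T || !R) and T = True: R = False.
In (R || !U), R is now false; !U must hold, so U = False.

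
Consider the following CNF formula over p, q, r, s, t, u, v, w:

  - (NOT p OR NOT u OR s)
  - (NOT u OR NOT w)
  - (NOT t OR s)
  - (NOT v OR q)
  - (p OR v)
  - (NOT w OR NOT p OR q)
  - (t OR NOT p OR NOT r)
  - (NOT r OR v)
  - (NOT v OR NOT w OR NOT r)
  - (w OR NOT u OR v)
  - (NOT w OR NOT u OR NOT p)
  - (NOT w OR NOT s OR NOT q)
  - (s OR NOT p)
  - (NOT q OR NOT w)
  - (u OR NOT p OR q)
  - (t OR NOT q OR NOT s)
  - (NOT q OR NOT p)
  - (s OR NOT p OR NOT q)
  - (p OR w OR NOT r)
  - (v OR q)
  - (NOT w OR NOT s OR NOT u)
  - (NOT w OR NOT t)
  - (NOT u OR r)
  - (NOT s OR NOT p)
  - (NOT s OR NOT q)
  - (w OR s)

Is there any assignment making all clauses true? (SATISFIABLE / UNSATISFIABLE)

UNSATISFIABLE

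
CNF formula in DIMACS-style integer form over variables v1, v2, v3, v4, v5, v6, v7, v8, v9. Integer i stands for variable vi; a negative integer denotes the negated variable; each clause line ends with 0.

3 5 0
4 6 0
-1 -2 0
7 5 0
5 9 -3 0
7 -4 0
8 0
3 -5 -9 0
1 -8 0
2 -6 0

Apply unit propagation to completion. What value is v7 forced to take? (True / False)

True

(v8) stands alone — v8 = True.
From (v1 OR NOT v8) and v8 = True: v1 = True.
(NOT v1 OR NOT v2): since v1 = True, the clause reduces to (NOT v2). v2 = False.
(NOT v6 OR v2) with v2 = False leaves only NOT v6, so v6 = False.
From (v6 OR v4) and v6 = False: v4 = True.
(NOT v4 OR v7) with v4 = True leaves only v7, so v7 = True.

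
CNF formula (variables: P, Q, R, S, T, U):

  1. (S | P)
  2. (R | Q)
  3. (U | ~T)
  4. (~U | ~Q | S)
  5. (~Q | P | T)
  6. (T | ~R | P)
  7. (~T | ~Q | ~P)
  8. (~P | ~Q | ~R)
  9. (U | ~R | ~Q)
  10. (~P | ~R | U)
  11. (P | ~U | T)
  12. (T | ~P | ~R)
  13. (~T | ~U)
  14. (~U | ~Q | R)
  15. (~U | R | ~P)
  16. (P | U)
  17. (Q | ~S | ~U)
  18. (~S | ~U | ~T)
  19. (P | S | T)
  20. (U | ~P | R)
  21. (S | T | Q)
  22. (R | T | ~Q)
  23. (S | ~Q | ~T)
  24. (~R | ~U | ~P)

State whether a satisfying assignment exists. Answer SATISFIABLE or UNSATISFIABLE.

P = True:
  U = True:
    propagation gives T=False, R=False; an empty clause results — contradiction.
  U = False:
    propagation gives T=False, R=False; an empty clause results — contradiction.
P = False:
  propagation gives S=True, U=True, T=True; an empty clause results — contradiction.
Every branch closes, so no satisfying assignment exists.

UNSATISFIABLE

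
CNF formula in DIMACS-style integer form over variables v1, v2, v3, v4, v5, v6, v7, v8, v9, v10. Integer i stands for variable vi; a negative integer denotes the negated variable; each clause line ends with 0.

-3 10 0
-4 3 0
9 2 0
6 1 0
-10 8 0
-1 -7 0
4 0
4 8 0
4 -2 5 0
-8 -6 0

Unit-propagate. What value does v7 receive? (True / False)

False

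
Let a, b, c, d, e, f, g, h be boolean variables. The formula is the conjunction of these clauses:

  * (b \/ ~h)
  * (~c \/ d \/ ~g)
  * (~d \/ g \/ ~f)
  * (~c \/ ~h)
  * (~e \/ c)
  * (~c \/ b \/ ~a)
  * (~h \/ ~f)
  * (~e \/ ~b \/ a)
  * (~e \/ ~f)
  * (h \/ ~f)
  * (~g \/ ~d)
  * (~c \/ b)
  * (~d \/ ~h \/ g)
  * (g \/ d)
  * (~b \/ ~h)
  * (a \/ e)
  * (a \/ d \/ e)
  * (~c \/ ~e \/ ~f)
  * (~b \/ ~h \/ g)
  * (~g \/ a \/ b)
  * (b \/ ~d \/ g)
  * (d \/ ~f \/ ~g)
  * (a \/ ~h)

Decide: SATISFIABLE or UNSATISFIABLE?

SATISFIABLE

f occurs only negated in the remaining clauses — set f = False.
Try a = True.
Branch on b: take b = True.
  then h is forced to False.
Set c = False and propagate.
  then e is forced to False.
For the remaining variables, d = False, g = True works.
So a = True  b = True  c = False  d = False  e = False  f = False  g = True  h = False is a satisfying assignment.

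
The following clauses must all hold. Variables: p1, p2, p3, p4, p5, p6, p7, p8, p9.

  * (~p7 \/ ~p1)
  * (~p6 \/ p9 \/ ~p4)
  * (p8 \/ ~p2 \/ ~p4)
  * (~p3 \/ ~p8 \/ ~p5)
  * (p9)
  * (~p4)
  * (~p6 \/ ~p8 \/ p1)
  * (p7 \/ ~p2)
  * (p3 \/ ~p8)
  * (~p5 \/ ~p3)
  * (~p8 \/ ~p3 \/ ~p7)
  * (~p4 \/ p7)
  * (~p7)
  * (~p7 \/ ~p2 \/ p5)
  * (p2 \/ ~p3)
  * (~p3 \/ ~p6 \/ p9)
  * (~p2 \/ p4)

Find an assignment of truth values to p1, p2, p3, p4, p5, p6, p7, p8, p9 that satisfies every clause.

p1=T, p2=F, p3=F, p4=F, p5=F, p6=F, p7=F, p8=F, p9=T

(p9) is a unit clause, so p9 = True.
Unit propagation: (~p4) forces p4 = False.
(~p7) is a unit clause, so p7 = False.
Unit propagation: (~p2) forces p2 = False.
The clause (~p3) is unit: p3 must be False.
(~p8) is a unit clause, so p8 = False.
p1, p5, p6 are now unconstrained; take p1 = True, p5 = False, p6 = False.
Check each clause:
  1. (~p1 \/ ~p7) — ~p7 is true.
  2. (~p6 \/ p9 \/ ~p4) — p9 is true.
  3. (~p4 \/ p8 \/ ~p2) — ~p4 is true.
  4. (~p5 \/ ~p3 \/ ~p8) — ~p8 is true.
  5. (p9) — p9 is true.
  6. (~p4) — ~p4 is true.
  7. (~p8 \/ p1 \/ ~p6) — ~p8 is true.
  8. (p7 \/ ~p2) — ~p2 is true.
  9. (~p8 \/ p3) — ~p8 is true.
  10. (~p3 \/ ~p5) — ~p5 is true.
  11. (~p8 \/ ~p7 \/ ~p3) — ~p8 is true.
  12. (p7 \/ ~p4) — ~p4 is true.
  13. (~p7) — ~p7 is true.
  14. (~p2 \/ p5 \/ ~p7) — ~p7 is true.
  15. (~p3 \/ p2) — ~p3 is true.
  16. (p9 \/ ~p6 \/ ~p3) — p9 is true.
  17. (p4 \/ ~p2) — ~p2 is true.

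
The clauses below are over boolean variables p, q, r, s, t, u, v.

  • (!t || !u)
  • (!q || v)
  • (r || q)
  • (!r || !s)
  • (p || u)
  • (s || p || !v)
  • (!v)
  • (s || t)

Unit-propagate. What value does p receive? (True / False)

True

(!v) stands alone — v = False.
(!q || v) with v = False leaves only !q, so q = False.
In (q || r), q is now false; r must hold, so r = True.
(!r || !s): since r = True, the clause reduces to (!s). s = False.
(t || s): since s = False, the clause reduces to (t). t = True.
(!u || !t): since t = True, the clause reduces to (!u). u = False.
(u || p) with u = False leaves only p, so p = True.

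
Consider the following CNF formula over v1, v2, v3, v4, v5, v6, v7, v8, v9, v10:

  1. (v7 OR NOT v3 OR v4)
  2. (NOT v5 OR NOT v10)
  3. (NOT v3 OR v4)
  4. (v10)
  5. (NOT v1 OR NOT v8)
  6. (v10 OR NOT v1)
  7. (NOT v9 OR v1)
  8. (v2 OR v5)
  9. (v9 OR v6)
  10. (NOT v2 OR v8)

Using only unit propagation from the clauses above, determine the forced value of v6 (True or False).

True

(v10) is a unit clause: v10 = True.
(NOT v10 OR NOT v5) with v10 = True leaves only NOT v5, so v5 = False.
(v5 OR v2) with v5 = False leaves only v2, so v2 = True.
From (v8 OR NOT v2) and v2 = True: v8 = True.
From (NOT v8 OR NOT v1) and v8 = True: v1 = False.
(v1 OR NOT v9) with v1 = False leaves only NOT v9, so v9 = False.
From (v9 OR v6) and v9 = False: v6 = True.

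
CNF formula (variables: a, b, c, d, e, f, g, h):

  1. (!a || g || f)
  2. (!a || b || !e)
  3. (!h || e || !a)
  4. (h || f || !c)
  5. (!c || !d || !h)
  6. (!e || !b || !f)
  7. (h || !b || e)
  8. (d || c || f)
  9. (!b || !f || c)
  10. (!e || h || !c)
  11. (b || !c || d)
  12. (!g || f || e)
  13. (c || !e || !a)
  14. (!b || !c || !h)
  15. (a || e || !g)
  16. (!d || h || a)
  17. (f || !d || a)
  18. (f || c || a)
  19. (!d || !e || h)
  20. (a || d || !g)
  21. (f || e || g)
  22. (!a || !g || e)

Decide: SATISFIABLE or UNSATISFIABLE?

SATISFIABLE

Try a = True.
Try b = False.
  then e is forced to False.
  then h is forced to False.
  then g is forced to False.
  then f is forced to True.
Try c = False.
d is now unconstrained; take d = False.
So a = True, b = False, c = False, d = False, e = False, f = True, g = False, h = False is a satisfying assignment.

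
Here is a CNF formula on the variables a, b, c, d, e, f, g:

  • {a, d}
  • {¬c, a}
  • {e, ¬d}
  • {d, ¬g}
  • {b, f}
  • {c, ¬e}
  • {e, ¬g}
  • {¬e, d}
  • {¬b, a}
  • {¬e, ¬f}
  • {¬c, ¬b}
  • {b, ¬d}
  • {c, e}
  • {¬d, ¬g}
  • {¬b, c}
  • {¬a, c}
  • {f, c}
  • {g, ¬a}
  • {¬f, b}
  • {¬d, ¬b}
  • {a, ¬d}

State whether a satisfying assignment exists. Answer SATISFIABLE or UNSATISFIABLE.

UNSATISFIABLE

d = True:
  propagation gives e=True, c=True, a=True, f=False; an empty clause results — contradiction.
d = False:
  propagation gives a=True, g=False; an empty clause results — contradiction.
Every branch closes, so no satisfying assignment exists.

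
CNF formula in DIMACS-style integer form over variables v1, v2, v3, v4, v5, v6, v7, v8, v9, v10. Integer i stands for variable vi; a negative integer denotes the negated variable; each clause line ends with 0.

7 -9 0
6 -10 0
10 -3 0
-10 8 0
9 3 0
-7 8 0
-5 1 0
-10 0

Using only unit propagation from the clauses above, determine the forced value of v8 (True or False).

True

(!v10) is a unit clause: v10 = False.
From (!v3 || v10) and v10 = False: v3 = False.
From (v9 || v3) and v3 = False: v9 = True.
(!v9 || v7) with v9 = True leaves only v7, so v7 = True.
(v8 || !v7): since v7 = True, the clause reduces to (v8). v8 = True.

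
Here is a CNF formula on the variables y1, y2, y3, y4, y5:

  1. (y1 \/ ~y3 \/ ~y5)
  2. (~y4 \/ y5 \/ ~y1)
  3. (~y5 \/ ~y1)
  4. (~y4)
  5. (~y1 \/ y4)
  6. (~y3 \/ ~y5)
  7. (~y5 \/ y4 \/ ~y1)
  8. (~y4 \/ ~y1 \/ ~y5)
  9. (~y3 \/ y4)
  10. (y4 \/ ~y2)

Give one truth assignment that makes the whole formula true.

y1=False, y2=False, y3=False, y4=False, y5=True

(~y4) is a unit clause, so y4 = False.
The clause (~y1) is unit: y1 must be False.
Unit propagation: (~y3) forces y3 = False.
Unit propagation: (~y2) forces y2 = False.
y5 is now unconstrained; take y5 = True.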